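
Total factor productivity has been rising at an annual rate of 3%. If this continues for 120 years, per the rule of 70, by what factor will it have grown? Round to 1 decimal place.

Doubling time ≈ 70/3 = 23.33 years.
120 years / 23.33 ≈ 5.14 doublings → factor 2^5.14 ≈ 35.3.

35.3 times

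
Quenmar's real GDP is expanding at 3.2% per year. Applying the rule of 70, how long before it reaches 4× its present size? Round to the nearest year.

about 44 years

At 3.2% it doubles every 70/3.2 ≈ 21.88 years.
4 = 2^2, so 2 doublings → 44 years.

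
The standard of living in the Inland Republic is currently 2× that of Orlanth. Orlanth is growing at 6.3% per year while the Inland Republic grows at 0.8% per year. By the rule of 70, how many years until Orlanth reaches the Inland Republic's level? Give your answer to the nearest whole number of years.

What matters is the difference: 5.5 pp.
Rule of 70 on the gap: the ratio halves every 70/5.5 ≈ 12.73 years.
A 2× gap closes after 1 halving: 1 × 12.73 ≈ 13 years.

roughly 13 years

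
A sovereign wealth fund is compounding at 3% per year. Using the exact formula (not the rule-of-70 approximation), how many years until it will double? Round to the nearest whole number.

23 years

t = ln(2) / ln(1 + 0.03) = 0.6931 / 0.029559 ≈ 23.45.
≈ 23 years.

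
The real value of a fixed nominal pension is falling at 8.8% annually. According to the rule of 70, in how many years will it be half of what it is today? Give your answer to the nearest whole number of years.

around 8 years

Falling at 8.8%, it halves about every 70/8.8 = 7.95 years.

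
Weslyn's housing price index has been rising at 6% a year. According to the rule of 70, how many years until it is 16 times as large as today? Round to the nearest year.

roughly 47 years

Doubling time ≈ 70/6 = 11.67 years.
16 = 2^4, so 4 doublings → 47 years.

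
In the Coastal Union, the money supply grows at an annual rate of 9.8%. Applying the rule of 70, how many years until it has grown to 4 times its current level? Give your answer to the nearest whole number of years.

One doubling takes 70/9.8 = 7.14 years.
4 = 2^2, so 2 doublings → 14 years.

around 14 years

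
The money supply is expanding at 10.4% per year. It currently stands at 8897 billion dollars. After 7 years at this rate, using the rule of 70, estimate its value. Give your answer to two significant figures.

approximately 18000 billion dollars

Doubling time ≈ 70/10.4 = 6.73 years.
7 years is 7/6.73 ≈ 1.04 doublings, a factor of 2^1.04 ≈ 2.06.
8897 × 2.06 ≈ 18000 billion dollars.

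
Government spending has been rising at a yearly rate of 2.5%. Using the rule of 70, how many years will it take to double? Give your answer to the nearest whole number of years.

≈ 28 years

Doubling time ≈ 70 / 2.5 = 28.00 years.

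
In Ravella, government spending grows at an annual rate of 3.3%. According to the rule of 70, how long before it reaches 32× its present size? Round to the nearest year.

106 years

Doubling time ≈ 70/3.3 = 21.21 years.
Getting to 32× needs 5 doublings: 5 × 21.21 ≈ 106 years.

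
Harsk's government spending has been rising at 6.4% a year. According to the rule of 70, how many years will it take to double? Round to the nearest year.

At 6.4%, doubling takes about 70/6.4 = 10.94 years.

approximately 11 years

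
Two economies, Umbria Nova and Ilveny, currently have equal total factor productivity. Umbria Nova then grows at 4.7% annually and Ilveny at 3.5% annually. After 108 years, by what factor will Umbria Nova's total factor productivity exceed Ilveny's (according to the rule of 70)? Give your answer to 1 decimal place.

3.6 times

Umbria Nova pulls ahead at 1.2 pp per year, so the ratio doubles every 70/1.2 ≈ 58.33 years.
In 108 years that's 1.85 doublings: 2^1.85 ≈ 3.6.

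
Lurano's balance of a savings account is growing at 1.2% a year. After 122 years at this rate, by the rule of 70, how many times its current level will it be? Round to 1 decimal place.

Doubling time ≈ 70/1.2 = 58.33 years.
122 years / 58.33 ≈ 2.09 doublings → factor 2^2.09 ≈ 4.3.

4.3 times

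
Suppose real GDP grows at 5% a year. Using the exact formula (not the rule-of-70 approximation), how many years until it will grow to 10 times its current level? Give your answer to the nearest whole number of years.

47 years

t = ln(10) / ln(1 + 0.05) = 2.3026 / 0.048790 ≈ 47.19.
≈ 47 years.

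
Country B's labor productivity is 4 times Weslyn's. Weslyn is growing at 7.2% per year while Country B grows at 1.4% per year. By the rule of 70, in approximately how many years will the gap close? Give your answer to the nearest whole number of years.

≈ 24 years

Weslyn gains on Country B at 7.2% − 1.4% = 5.8 points a year.
At that relative rate the gap halves every 70/5.8 ≈ 12.07 years.
A 4 times gap closes after 2 halvings: 2 × 12.07 ≈ 24 years.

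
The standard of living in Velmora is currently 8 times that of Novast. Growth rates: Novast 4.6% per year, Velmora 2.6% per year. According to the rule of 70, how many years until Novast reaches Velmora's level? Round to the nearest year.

about 105 years

The growth-rate gap is 4.6% − 2.6% = 2 percentage points.
So the ratio between them halves every 70/2 ≈ 35.00 years.
An 8 times gap closes after 3 halvings: 3 × 35.00 ≈ 105 years.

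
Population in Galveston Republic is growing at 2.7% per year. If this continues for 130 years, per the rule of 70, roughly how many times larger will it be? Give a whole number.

At 2.7% one doubling takes ≈ 25.93 years; 130 years is 5 of them, so ×32.

roughly 32 times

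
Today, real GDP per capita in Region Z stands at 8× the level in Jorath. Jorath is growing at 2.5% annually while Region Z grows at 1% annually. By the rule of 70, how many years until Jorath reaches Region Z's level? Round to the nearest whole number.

Jorath gains on Region Z at 2.5% − 1% = 1.5 points a year.
At that relative rate the gap halves every 70/1.5 ≈ 46.67 years.
An 8× gap closes after 3 halvings: 3 × 46.67 ≈ 140 years.

about 140 years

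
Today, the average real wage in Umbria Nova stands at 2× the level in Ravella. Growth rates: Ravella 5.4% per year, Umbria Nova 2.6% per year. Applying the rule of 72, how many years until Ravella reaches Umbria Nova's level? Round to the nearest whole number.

The growth-rate gap is 5.4% − 2.6% = 2.8 percentage points.
So the ratio between them halves every 72/2.8 ≈ 25.71 years.
A 2× gap closes after 1 halving: 1 × 25.71 ≈ 26 years.

approximately 26 years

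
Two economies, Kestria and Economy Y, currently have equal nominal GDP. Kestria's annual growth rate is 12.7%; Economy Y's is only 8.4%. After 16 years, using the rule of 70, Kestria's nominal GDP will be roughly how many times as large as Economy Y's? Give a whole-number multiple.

roughly 2 times

Kestria pulls ahead at 4.3 pp per year, so the ratio doubles every 70/4.3 ≈ 16.28 years.
In 16 years that's 0.98 doublings: 2^0.98 ≈ 2.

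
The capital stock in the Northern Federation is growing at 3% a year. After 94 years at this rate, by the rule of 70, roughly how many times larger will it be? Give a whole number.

roughly 16 times

At 3% one doubling takes ≈ 23.33 years; 94 years is 4 of them, so ×16.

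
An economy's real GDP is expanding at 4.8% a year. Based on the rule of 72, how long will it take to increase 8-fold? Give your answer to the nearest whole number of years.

Doubling time ≈ 72/4.8 = 15.00 years.
8× is 3 doublings, so 3 × 15.00 ≈ 45 years.

around 45 years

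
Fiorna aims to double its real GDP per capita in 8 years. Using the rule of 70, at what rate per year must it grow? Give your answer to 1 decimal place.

70 / 8 ≈ 8.75, so about 8.8% per year.

around 8.8%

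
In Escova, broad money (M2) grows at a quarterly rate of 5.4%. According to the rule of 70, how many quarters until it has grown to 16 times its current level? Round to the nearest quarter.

approximately 52 quarters

At 5.4% it doubles every 70/5.4 ≈ 12.96 quarters.
16 = 2^4, so 4 doublings → 52 quarters.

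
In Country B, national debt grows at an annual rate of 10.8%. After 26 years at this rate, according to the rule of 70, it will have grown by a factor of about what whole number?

approximately 16 times

At 10.8% one doubling takes ≈ 6.48 years; 26 years is 4 of them, so ×16.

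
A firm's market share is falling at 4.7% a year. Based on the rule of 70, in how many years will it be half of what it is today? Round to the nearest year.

Falling at 4.7%, it halves about every 70/4.7 = 14.89 years.

15 years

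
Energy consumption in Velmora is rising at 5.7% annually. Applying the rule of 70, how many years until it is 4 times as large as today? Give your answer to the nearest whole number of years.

approximately 25 years

At 5.7% it doubles every 70/5.7 ≈ 12.28 years.
Getting to 4× needs 2 doublings: 2 × 12.28 ≈ 25 years.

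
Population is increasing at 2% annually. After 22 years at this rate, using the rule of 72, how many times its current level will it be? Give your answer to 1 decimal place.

around 1.5 times

Doubles every ≈ 36.00 years (72/2).
22 years is 0.61 doublings; 2^0.61 ≈ 1.5×.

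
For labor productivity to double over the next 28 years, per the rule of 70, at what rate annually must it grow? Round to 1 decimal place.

70 / 28 ≈ 2.50, so about 2.5% annually.

roughly 2.5%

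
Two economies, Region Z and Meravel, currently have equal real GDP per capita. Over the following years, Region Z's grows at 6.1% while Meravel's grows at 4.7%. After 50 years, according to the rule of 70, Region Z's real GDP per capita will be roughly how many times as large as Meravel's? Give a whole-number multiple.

Rate gap = 6.1% − 4.7% = 1.4 points.
The ratio doubles every 70/1.4 ≈ 50.00 years.
50/50.00 ≈ 1.00 doublings → ratio ≈ 2^1.00 ≈ 2.

about 2 times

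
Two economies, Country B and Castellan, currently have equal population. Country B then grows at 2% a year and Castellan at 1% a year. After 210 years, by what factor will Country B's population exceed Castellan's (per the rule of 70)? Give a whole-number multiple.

8 times

Country B pulls ahead at 1 pp per year, so the ratio doubles every 70/1 ≈ 70.00 years.
In 210 years that's 3.00 doublings: 2^3.00 ≈ 8.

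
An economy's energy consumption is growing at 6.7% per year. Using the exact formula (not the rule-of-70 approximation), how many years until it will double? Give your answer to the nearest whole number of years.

11 years

t = ln(2) / ln(1 + 0.067) = 0.6931 / 0.064851 ≈ 10.69.
≈ 11 years.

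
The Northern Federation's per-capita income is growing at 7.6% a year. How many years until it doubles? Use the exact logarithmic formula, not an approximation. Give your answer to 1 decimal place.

t = ln(2) / ln(1 + 0.076) = 0.6931 / 0.073250 ≈ 9.46.

9.5 years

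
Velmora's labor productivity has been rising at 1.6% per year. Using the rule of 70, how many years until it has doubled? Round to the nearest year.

Doubling time ≈ 70 / 1.6 = 43.75 years.

about 44 years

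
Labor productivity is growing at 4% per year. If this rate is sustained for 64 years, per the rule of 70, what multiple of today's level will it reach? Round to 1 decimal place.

Doubles every ≈ 17.50 years (70/4).
64 years is 3.66 doublings; 2^3.66 ≈ 12.6×.

about 12.6 times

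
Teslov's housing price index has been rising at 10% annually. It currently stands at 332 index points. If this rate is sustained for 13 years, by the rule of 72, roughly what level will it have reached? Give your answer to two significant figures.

roughly 1200 index points

Doubling time ≈ 72/10 = 7.20 years.
13 years is 13/7.20 ≈ 1.81 doublings, a factor of 2^1.81 ≈ 3.51.
332 × 3.51 ≈ 1200 index points.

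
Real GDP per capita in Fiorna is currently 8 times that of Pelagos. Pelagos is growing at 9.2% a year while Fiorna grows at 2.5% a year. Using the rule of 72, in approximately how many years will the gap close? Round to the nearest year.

Pelagos gains on Fiorna at 9.2% − 2.5% = 6.7 points a year.
At that relative rate the gap halves every 72/6.7 ≈ 10.75 years.
An 8 times gap closes after 3 halvings: 3 × 10.75 ≈ 32 years.

roughly 32 years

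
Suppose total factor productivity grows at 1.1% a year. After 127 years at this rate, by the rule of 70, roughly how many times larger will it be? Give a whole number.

approximately 4 times

70/1.1 ≈ 63.64 years per doubling.
127 years fits 2 doublings: 2^2 = 4.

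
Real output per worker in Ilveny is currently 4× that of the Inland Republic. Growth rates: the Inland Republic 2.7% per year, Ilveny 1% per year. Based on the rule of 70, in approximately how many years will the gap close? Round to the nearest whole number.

approximately 82 years

the Inland Republic gains on Ilveny at 2.7% − 1% = 1.7 points a year.
At that relative rate the gap halves every 70/1.7 ≈ 41.18 years.
A 4× gap closes after 2 halvings: 2 × 41.18 ≈ 82 years.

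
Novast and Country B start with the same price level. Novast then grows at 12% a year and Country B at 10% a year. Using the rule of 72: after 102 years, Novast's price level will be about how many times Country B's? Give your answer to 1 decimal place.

Only the 2-point difference matters.
72/2 ≈ 36.00 years per doubling of the ratio; 102 years gives 2.83 doublings, so ≈ 7.1×.

roughly 7.1 times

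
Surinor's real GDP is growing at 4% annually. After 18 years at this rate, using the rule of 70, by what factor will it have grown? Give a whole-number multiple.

≈ 2 times

Doubling time ≈ 70/4 = 17.50 years.
18/17.50 ≈ 1 doubling, so about 2^1 = 2×.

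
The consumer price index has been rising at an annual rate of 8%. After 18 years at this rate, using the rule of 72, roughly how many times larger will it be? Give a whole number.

72/8 ≈ 9.00 years per doubling.
18 years fits 2 doublings: 2^2 = 4.

4 times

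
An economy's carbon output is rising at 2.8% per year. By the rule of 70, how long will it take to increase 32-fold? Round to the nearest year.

At 2.8% it doubles every 70/2.8 ≈ 25.00 years.
32× is 5 doublings, so 5 × 25.00 ≈ 125 years.

≈ 125 years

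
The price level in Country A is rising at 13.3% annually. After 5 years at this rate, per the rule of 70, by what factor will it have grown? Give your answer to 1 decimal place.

≈ 1.9 times

Doubles every ≈ 5.26 years (70/13.3).
5 years is 0.95 doublings; 2^0.95 ≈ 1.9×.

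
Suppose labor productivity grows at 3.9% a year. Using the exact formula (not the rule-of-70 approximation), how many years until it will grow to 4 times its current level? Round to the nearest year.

36 years

t = ln(4) / ln(1 + 0.039) = 1.3863 / 0.038259 ≈ 36.23.
≈ 36 years.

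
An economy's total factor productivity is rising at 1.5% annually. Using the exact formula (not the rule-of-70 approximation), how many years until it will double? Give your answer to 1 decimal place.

46.6 years

t = ln(2) / ln(1 + 0.015) = 0.6931 / 0.014889 ≈ 46.55.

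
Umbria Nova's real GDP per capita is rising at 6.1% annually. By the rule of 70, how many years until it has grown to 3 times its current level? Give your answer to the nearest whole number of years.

approximately 18 years

Doubling time ≈ 70/6.1 = 11.48 years.
3× is log₂ 3 ≈ 1.58 doublings, so ≈ 1.58 × 11.48 = 18 years.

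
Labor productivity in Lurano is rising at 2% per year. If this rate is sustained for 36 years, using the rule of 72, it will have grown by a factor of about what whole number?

At 2% one doubling takes ≈ 36.00 years; 36 years is 1 of them, so ×2.

roughly 2 times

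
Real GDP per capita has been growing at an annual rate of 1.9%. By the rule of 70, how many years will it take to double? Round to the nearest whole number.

approximately 37 years

70/1.9 ≈ 36.84, so it doubles roughly every 37 years.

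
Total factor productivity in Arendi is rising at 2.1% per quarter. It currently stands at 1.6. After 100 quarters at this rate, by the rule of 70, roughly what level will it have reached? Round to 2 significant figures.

around 13

Doubling time ≈ 70/2.1 = 33.33 quarters.
100 quarters is 100/33.33 ≈ 3.00 doublings, a factor of 2^3.00 ≈ 8.00.
1.6 × 8.00 ≈ 13.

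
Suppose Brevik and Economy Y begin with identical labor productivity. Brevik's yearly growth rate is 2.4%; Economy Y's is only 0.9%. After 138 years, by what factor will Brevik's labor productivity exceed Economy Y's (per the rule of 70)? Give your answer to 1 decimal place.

≈ 7.8 times

Only the 1.5-point difference matters.
70/1.5 ≈ 46.67 years per doubling of the ratio; 138 years gives 2.96 doublings, so ≈ 7.8×.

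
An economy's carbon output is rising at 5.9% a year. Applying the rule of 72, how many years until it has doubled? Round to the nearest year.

12 years

Doubling time ≈ 72 / 5.9 = 12.20 years.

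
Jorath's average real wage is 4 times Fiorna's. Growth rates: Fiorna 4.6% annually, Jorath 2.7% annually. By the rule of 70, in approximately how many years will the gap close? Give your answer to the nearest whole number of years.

around 74 years

Fiorna gains on Jorath at 4.6% − 2.7% = 1.9 points a year.
At that relative rate the gap halves every 70/1.9 ≈ 36.84 years.
A 4 times gap closes after 2 halvings: 2 × 36.84 ≈ 74 years.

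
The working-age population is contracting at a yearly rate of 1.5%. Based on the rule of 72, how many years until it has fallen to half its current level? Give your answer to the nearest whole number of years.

about 48 years

Falling at 1.5%, it halves about every 72/1.5 = 48.00 years.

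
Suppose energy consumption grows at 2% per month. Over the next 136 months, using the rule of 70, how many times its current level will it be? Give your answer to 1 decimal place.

14.8 times

Doubling time ≈ 70/2 = 35.00 months.
136 months / 35.00 ≈ 3.89 doublings → factor 2^3.89 ≈ 14.8.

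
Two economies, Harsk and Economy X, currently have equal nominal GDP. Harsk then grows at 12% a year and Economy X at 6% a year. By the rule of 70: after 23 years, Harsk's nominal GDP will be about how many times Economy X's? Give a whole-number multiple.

≈ 4 times

Rate gap = 12% − 6% = 6 points.
The ratio doubles every 70/6 ≈ 11.67 years.
23/11.67 ≈ 1.97 doublings → ratio ≈ 2^1.97 ≈ 4.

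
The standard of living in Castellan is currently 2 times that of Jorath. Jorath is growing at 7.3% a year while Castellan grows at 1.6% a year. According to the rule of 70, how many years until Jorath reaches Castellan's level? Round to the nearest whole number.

What matters is the difference: 5.7 pp.
Rule of 70 on the gap: the ratio halves every 70/5.7 ≈ 12.28 years.
A 2 times gap closes after 1 halving: 1 × 12.28 ≈ 12 years.

roughly 12 years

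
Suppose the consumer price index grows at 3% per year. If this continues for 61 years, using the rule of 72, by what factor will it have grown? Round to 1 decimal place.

≈ 5.8 times

Doubles every ≈ 24.00 years (72/3).
61 years is 2.54 doublings; 2^2.54 ≈ 5.8×.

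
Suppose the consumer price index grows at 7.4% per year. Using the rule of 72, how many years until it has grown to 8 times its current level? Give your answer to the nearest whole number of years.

One doubling takes 72/7.4 = 9.73 years.
8× is 3 doublings, so 3 × 9.73 ≈ 29 years.

roughly 29 years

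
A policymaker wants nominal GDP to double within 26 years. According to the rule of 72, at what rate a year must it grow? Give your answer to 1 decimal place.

72 / 26 ≈ 2.77, so about 2.8% a year.

about 2.8%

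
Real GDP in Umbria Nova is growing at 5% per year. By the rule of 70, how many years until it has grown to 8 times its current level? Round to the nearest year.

roughly 42 years

One doubling takes 70/5 = 14.00 years.
8× is 3 doublings, so 3 × 14.00 ≈ 42 years.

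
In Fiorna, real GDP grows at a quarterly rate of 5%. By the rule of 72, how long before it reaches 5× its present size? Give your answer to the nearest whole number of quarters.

At 5% it doubles every 72/5 ≈ 14.40 quarters.
Reaching 5× takes log₂(5) ≈ 2.32 doublings.
2.32 × 14.40 ≈ 33 quarters.

roughly 33 quarters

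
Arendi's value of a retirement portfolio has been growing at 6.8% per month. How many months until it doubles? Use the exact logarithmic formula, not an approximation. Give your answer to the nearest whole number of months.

t = ln(2) / ln(1 + 0.068) = 0.6931 / 0.065788 ≈ 10.54.
≈ 11 months.

11 months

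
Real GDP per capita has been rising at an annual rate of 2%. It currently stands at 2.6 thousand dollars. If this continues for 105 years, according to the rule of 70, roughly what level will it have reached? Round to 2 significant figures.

roughly 21 thousand dollars

Doubling time ≈ 70/2 = 35.00 years.
105 years is 105/35.00 ≈ 3.00 doublings, a factor of 2^3.00 ≈ 8.00.
2.6 × 8.00 ≈ 21 thousand dollars.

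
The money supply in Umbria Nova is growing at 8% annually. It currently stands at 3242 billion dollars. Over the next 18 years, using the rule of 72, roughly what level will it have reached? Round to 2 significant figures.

It doubles every 72/8 ≈ 9.00 years, so 18 years is 2.00 doublings.
2^2.00 ≈ 4.00; 3242 × 4.00 ≈ 13000 billion dollars.

about 13000 billion dollars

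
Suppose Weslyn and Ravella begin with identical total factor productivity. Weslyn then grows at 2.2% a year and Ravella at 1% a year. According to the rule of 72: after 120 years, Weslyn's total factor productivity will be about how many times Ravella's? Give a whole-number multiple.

Only the 1.2-point difference matters.
72/1.2 ≈ 60.00 years per doubling of the ratio; 120 years gives 2.00 doublings, so ≈ 4×.

4 times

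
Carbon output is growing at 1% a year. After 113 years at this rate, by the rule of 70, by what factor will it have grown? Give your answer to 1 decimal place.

Doubling time ≈ 70/1 = 70.00 years.
113 years / 70.00 ≈ 1.61 doublings → factor 2^1.61 ≈ 3.1.

≈ 3.1 times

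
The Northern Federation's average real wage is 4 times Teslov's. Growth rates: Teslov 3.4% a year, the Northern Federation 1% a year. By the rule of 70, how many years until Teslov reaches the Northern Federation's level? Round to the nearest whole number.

Teslov gains on the Northern Federation at 3.4% − 1% = 2.4 points a year.
At that relative rate the gap halves every 70/2.4 ≈ 29.17 years.
A 4 times gap closes after 2 halvings: 2 × 29.17 ≈ 58 years.

around 58 years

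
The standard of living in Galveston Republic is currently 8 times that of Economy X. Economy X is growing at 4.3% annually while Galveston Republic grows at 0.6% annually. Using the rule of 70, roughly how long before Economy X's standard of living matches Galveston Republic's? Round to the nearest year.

What matters is the difference: 3.7 pp.
Rule of 70 on the gap: the ratio halves every 70/3.7 ≈ 18.92 years.
An 8 times gap closes after 3 halvings: 3 × 18.92 ≈ 57 years.

roughly 57 years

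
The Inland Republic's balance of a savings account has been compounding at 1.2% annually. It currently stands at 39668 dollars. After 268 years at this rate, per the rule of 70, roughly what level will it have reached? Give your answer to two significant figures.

Doubling time ≈ 70/1.2 = 58.33 years.
268 years is 268/58.33 ≈ 4.59 doublings, a factor of 2^4.59 ≈ 24.08.
39668 × 24.08 ≈ 960000 dollars.

roughly 960000 dollars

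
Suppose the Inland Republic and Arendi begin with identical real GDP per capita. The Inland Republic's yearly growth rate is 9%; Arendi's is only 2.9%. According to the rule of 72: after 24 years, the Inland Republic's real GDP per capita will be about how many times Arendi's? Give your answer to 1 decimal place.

Only the 6.1-point difference matters.
72/6.1 ≈ 11.80 years per doubling of the ratio; 24 years gives 2.03 doublings, so ≈ 4.1×.

≈ 4.1 times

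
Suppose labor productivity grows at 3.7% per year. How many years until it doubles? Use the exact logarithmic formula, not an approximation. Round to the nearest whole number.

t = ln(2) / ln(1 + 0.037) = 0.6931 / 0.036332 ≈ 19.08.
≈ 19 years.

19 years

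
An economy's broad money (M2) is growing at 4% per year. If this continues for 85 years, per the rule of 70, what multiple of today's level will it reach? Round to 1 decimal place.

Doubles every ≈ 17.50 years (70/4).
85 years is 4.86 doublings; 2^4.86 ≈ 29.0×.

around 29.0 times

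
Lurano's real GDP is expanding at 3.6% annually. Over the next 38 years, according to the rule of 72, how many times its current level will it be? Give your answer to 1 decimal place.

Doubling time ≈ 72/3.6 = 20.00 years.
38 years / 20.00 ≈ 1.90 doublings → factor 2^1.90 ≈ 3.7.

approximately 3.7 times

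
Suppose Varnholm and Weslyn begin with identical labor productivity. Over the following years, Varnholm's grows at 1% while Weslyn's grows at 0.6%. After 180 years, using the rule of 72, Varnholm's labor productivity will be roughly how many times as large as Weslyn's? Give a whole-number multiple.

2 times

Only the 0.4-point difference matters.
72/0.4 ≈ 180.00 years per doubling of the ratio; 180 years gives 1.00 doublings, so ≈ 2×.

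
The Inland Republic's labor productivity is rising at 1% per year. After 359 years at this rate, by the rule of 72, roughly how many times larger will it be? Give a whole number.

At 1% one doubling takes ≈ 72.00 years; 359 years is 5 of them, so ×32.

32 times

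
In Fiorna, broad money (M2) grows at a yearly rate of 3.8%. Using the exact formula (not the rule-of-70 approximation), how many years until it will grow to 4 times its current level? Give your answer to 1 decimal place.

37.2 years

t = ln(4) / ln(1 + 0.038) = 1.3863 / 0.037296 ≈ 37.17.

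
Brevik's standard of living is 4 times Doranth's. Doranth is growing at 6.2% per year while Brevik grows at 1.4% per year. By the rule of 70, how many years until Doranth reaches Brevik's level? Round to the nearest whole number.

approximately 29 years

The growth-rate gap is 6.2% − 1.4% = 4.8 percentage points.
So the ratio between them halves every 70/4.8 ≈ 14.58 years.
A 4 times gap closes after 2 halvings: 2 × 14.58 ≈ 29 years.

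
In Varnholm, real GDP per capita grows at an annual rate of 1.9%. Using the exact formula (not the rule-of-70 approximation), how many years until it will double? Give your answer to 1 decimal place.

t = ln(2) / ln(1 + 0.019) = 0.6931 / 0.018822 ≈ 36.82.

36.8 years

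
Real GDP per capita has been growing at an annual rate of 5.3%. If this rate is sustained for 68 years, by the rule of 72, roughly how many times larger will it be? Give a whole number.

≈ 32 times

At 5.3% one doubling takes ≈ 13.58 years; 68 years is 5 of them, so ×32.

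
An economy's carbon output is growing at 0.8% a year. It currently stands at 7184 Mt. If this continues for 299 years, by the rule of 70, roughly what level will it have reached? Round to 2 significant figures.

It doubles every 70/0.8 ≈ 87.50 years, so 299 years is 3.42 doublings.
2^3.42 ≈ 10.70; 7184 × 10.70 ≈ 77000 Mt.

≈ 77000 Mt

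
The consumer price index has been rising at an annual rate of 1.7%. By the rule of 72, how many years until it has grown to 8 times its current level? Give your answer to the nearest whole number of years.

about 127 years

At 1.7% it doubles every 72/1.7 ≈ 42.35 years.
8× is 3 doublings, so 3 × 42.35 ≈ 127 years.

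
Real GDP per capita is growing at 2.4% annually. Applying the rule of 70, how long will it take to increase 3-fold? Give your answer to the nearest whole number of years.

≈ 46 years

At 2.4% it doubles every 70/2.4 ≈ 29.17 years.
3× is log₂ 3 ≈ 1.58 doublings, so ≈ 1.58 × 29.17 = 46 years.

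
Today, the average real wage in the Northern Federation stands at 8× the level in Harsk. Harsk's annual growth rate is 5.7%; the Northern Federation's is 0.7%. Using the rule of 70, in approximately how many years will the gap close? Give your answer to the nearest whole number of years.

approximately 42 years

The growth-rate gap is 5.7% − 0.7% = 5 percentage points.
So the ratio between them halves every 70/5 ≈ 14.00 years.
An 8× gap closes after 3 halvings: 3 × 14.00 ≈ 42 years.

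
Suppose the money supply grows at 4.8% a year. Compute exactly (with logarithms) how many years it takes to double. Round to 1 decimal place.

t = ln(2) / ln(1 + 0.048) = 0.6931 / 0.046884 ≈ 14.78.

14.8 years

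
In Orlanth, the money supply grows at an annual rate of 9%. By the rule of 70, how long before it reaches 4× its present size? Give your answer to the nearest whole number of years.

≈ 16 years

Doubling time ≈ 70/9 = 7.78 years.
4 = 2^2, so 2 doublings → 16 years.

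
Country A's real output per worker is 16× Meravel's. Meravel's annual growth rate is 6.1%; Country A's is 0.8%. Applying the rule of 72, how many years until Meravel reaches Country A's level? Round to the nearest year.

roughly 54 years

Meravel gains on Country A at 6.1% − 0.8% = 5.3 points a year.
At that relative rate the gap halves every 72/5.3 ≈ 13.58 years.
A 16× gap closes after 4 halvings: 4 × 13.58 ≈ 54 years.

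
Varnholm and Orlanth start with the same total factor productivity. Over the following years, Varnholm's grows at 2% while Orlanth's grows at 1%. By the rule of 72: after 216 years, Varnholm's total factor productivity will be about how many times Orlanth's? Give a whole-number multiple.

Rate gap = 2% − 1% = 1 point.
The ratio doubles every 72/1 ≈ 72.00 years.
216/72.00 ≈ 3.00 doublings → ratio ≈ 2^3.00 ≈ 8.

8 times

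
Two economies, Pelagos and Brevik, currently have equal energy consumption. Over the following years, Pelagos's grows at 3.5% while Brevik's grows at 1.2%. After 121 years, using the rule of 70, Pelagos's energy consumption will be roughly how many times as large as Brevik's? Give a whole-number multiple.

Pelagos pulls ahead at 2.3 pp per year, so the ratio doubles every 70/2.3 ≈ 30.43 years.
In 121 years that's 3.98 doublings: 2^3.98 ≈ 16.

about 16 times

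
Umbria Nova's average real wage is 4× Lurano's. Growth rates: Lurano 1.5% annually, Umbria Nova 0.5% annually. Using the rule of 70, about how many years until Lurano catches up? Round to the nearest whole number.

Lurano gains on Umbria Nova at 1.5% − 0.5% = 1 point a year.
At that relative rate the gap halves every 70/1 ≈ 70.00 years.
A 4× gap closes after 2 halvings: 2 × 70.00 ≈ 140 years.

140 years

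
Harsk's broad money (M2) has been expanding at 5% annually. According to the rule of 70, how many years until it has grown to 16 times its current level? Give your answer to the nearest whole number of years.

around 56 years

One doubling takes 70/5 = 14.00 years.
16 = 2^4, so 4 doublings → 56 years.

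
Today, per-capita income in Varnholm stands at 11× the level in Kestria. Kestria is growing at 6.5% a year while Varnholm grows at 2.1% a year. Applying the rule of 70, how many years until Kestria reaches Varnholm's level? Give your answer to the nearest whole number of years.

What matters is the difference: 4.4 pp.
Rule of 70 on the gap: the ratio halves every 70/4.4 ≈ 15.91 years.
An 11× gap takes log₂(11) ≈ 3.46 halvings to close: 3.46 × 15.91 ≈ 55 years.

approximately 55 years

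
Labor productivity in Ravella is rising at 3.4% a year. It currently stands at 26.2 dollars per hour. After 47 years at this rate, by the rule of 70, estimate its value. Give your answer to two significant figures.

It doubles every 70/3.4 ≈ 20.59 years, so 47 years is 2.28 doublings.
2^2.28 ≈ 4.86; 26.2 × 4.86 ≈ 130 dollars per hour.

roughly 130 dollars per hour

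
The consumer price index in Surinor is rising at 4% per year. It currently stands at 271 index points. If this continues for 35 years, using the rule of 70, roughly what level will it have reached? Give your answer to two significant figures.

around 1100 index points

Doubling time ≈ 70/4 = 17.50 years.
35 years is 35/17.50 ≈ 2.00 doublings, a factor of 2^2.00 ≈ 4.00.
271 × 4.00 ≈ 1100 index points.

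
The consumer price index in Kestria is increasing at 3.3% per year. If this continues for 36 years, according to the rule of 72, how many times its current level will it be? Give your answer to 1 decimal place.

Doubles every ≈ 21.82 years (72/3.3).
36 years is 1.65 doublings; 2^1.65 ≈ 3.1×.

about 3.1 times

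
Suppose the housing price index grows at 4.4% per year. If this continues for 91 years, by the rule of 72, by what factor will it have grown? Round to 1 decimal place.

Doubles every ≈ 16.36 years (72/4.4).
91 years is 5.56 doublings; 2^5.56 ≈ 47.2×.

47.2 times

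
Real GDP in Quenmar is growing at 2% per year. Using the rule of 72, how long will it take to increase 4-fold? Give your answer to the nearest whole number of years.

At 2% it doubles every 72/2 ≈ 36.00 years.
4× is 2 doublings, so 2 × 36.00 ≈ 72 years.

roughly 72 years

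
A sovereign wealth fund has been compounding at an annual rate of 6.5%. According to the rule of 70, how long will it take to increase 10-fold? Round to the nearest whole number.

36 years

Doubling time ≈ 70/6.5 = 10.77 years.
Reaching 10× takes log₂(10) ≈ 3.32 doublings.
3.32 × 10.77 ≈ 36 years.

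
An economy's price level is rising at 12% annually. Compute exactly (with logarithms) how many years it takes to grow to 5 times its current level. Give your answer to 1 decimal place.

14.2 years

t = ln(5) / ln(1 + 0.12) = 1.6094 / 0.113329 ≈ 14.20.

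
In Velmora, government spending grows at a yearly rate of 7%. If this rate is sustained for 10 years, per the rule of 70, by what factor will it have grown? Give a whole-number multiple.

70/7 ≈ 10.00 years per doubling.
10 years fits 1 doubling: 2^1 = 2.

approximately 2 times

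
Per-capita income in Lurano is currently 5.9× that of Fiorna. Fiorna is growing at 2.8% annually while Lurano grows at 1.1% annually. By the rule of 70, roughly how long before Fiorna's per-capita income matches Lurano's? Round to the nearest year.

Fiorna gains on Lurano at 2.8% − 1.1% = 1.7 points a year.
At that relative rate the gap halves every 70/1.7 ≈ 41.18 years.
A 5.9× gap takes log₂(5.9) ≈ 2.56 halvings to close: 2.56 × 41.18 ≈ 105 years.

roughly 105 years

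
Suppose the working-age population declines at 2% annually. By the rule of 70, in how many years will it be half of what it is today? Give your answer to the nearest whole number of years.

around 35 years

Falling at 2%, it halves about every 70/2 = 35.00 years.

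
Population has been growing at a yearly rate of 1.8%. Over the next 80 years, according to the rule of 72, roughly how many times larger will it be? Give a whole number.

At 1.8% one doubling takes ≈ 40.00 years; 80 years is 2 of them, so ×4.

≈ 4 times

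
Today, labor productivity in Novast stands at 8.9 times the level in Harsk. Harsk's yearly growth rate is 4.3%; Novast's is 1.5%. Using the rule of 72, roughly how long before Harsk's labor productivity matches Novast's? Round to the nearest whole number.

≈ 81 years

The growth-rate gap is 4.3% − 1.5% = 2.8 percentage points.
So the ratio between them halves every 72/2.8 ≈ 25.71 years.
An 8.9 times gap takes log₂(8.9) ≈ 3.15 halvings to close: 3.15 × 25.71 ≈ 81 years.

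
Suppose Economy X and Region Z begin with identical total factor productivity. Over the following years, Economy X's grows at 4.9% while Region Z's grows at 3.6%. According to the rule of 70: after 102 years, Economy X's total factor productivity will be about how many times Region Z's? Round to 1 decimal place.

Rate gap = 4.9% − 3.6% = 1.3 points.
The ratio doubles every 70/1.3 ≈ 53.85 years.
102/53.85 ≈ 1.89 doublings → ratio ≈ 2^1.89 ≈ 3.7.

3.7 times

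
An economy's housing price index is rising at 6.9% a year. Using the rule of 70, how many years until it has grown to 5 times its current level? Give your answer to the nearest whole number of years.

Doubling time ≈ 70/6.9 = 10.14 years.
5× is log₂ 5 ≈ 2.32 doublings, so ≈ 2.32 × 10.14 = 24 years.

approximately 24 years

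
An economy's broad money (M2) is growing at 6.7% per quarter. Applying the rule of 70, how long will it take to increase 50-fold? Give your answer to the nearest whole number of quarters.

At 6.7% it doubles every 70/6.7 ≈ 10.45 quarters.
50× is log₂ 50 ≈ 5.64 doublings, so ≈ 5.64 × 10.45 = 59 quarters.

59 quarters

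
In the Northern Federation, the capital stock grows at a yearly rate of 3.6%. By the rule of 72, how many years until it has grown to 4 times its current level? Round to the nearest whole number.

roughly 40 years

One doubling takes 72/3.6 = 20.00 years.
4× is 2 doublings, so 2 × 20.00 ≈ 40 years.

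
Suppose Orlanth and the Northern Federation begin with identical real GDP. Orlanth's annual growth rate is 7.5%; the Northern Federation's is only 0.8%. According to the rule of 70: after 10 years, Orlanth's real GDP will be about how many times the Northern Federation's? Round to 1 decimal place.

Rate gap = 7.5% − 0.8% = 6.7 points.
The ratio doubles every 70/6.7 ≈ 10.45 years.
10/10.45 ≈ 0.96 doublings → ratio ≈ 2^0.96 ≈ 1.9.

about 1.9 times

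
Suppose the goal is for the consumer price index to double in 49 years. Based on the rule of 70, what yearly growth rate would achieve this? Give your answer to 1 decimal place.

about 1.4%

70 / 49 ≈ 1.43, so about 1.4% per year.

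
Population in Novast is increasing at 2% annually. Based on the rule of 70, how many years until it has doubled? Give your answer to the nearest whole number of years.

Doubling time ≈ 70 / 2 = 35.00 years.

35 years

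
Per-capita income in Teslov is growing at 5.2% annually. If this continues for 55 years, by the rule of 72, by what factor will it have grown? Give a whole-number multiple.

At 5.2% one doubling takes ≈ 13.85 years; 55 years is 4 of them, so ×16.

about 16 times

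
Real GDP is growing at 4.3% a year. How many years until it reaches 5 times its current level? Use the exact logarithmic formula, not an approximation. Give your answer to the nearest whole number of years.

t = ln(5) / ln(1 + 0.043) = 1.6094 / 0.042101 ≈ 38.23.
≈ 38 years.

38 years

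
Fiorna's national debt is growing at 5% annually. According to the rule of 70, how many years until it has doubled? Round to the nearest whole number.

approximately 14 years

Doubling time ≈ 70 / 5 = 14.00 years.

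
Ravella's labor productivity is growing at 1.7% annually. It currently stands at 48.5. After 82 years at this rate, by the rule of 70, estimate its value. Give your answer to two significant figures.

Doubling time ≈ 70/1.7 = 41.18 years.
82 years is 82/41.18 ≈ 1.99 doublings, a factor of 2^1.99 ≈ 3.97.
48.5 × 3.97 ≈ 190.

roughly 190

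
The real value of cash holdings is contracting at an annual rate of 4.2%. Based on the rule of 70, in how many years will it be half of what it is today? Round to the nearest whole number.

about 17 years

Falling at 4.2%, it halves about every 70/4.2 = 16.67 years.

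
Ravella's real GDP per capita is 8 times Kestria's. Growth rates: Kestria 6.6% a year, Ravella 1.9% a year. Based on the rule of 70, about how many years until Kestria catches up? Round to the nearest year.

about 45 years

What matters is the difference: 4.7 pp.
Rule of 70 on the gap: the ratio halves every 70/4.7 ≈ 14.89 years.
An 8 times gap closes after 3 halvings: 3 × 14.89 ≈ 45 years.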